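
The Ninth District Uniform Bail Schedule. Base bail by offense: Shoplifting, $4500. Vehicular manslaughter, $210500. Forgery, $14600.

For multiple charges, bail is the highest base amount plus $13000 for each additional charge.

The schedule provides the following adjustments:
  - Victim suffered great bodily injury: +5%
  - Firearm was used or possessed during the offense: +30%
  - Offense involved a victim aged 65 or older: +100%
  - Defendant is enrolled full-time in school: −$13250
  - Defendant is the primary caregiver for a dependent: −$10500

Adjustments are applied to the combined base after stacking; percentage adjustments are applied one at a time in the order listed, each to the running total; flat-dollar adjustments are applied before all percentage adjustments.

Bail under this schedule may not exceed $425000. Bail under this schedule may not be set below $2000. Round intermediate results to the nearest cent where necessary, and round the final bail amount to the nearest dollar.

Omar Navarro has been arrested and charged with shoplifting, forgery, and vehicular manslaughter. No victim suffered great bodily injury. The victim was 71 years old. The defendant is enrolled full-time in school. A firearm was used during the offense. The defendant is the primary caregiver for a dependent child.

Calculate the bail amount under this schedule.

Base amounts from the schedule: shoplifting $4500; forgery $14600; vehicular manslaughter $210500.
Stacking rule: highest base plus $13000 per additional charge. Highest is vehicular manslaughter at $210500; 2 additional charges → +$26000. Combined base = $236500.
Defendant is enrolled full-time in school (−$13250 flat): $236500 − $13250 = $223250.
Defendant is the primary caregiver for a dependent (−$10500 flat): $223250 − $10500 = $212750.
Firearm was used or possessed during the offense (+30%): $212750 × 1.3 = $276575.
Offense involved a victim aged 65 or older (+100%): $276575 × 2 = $553150.
Result $553150 exceeds the maximum of $425000; bail is capped at $425000.
$425000 is at or above the $2000 minimum.

$425000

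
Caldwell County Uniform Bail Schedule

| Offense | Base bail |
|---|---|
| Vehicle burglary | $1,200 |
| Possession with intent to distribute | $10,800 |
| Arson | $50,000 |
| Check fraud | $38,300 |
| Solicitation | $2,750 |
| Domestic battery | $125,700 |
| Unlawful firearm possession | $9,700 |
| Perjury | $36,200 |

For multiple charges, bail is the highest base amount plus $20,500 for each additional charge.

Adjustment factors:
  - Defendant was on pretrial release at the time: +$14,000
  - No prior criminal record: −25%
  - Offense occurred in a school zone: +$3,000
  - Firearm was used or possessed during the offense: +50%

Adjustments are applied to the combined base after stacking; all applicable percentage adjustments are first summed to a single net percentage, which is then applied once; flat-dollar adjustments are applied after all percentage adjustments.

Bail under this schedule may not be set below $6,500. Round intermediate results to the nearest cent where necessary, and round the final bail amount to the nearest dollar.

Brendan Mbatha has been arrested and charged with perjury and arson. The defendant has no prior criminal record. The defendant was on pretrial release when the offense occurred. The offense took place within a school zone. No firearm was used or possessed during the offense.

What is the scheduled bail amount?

$69,875

Base amounts from the schedule: perjury $36,200; arson $50,000.
Stacking rule: highest base plus $20,500 per additional charge. Highest is arson at $50,000; 1 additional charge → +$20,500. Combined base = $70,500.
No prior criminal record (−25%): $70,500 × 0.75 = $52,875.
Defendant was on pretrial release at the time (+$14,000 flat): $52,875 + $14,000 = $66,875.
Offense occurred in a school zone (+$3,000 flat): $66,875 + $3,000 = $69,875.
$69,875 is at or above the $6,500 minimum.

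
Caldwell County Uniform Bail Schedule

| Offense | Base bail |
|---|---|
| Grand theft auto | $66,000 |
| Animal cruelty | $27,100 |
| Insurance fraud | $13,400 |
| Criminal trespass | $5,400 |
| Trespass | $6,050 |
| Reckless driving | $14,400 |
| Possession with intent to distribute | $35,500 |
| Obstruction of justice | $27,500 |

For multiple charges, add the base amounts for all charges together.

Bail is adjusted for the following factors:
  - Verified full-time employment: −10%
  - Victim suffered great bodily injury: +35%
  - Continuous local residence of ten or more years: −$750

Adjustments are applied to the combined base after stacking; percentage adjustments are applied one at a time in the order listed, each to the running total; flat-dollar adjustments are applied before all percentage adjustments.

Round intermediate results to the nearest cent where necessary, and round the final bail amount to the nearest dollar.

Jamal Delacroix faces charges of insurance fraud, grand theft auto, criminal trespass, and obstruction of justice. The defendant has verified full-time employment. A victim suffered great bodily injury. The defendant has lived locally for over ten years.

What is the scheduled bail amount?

Base amounts from the schedule: insurance fraud $13,400; grand theft auto $66,000; criminal trespass $5,400; obstruction of justice $27,500.
Stacking rule: sum of all bases. $13,400 + $66,000 + $5,400 + $27,500 = $112,300.
Continuous local residence of ten or more years (−$750 flat): $112,300 − $750 = $111,550.
Verified full-time employment (−10%): $111,550 × 0.9 = $100,395.
Victim suffered great bodily injury (+35%): $100,395 × 1.35 = $135,533.25.
Rounded to the nearest dollar: $135,533.

$135,533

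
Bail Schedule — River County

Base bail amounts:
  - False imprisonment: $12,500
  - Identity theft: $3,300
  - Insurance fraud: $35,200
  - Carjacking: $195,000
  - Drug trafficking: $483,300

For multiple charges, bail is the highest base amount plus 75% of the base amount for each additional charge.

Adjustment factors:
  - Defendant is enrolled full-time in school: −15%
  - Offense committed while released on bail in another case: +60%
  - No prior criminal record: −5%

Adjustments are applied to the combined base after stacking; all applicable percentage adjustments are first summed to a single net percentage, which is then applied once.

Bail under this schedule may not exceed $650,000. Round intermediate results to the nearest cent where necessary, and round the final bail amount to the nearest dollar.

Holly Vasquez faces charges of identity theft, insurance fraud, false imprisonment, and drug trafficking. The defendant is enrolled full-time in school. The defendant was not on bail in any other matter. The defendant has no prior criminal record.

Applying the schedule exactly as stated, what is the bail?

Base amounts from the schedule: identity theft $3,300; insurance fraud $35,200; false imprisonment $12,500; drug trafficking $483,300.
Stacking rule: highest base plus 75% of each additional charge. Highest is drug trafficking at $483,300. Additional: $3,300 × 75% = $2,475; $35,200 × 75% = $26,400; $12,500 × 75% = $9,375. Combined base = $483,300 + $38,250 = $521,550.
Net percentage adjustment: −15% −5% = −20%. $521,550 × 0.8 = $417,240.
$417,240 is within the $650,000 maximum.

$417,240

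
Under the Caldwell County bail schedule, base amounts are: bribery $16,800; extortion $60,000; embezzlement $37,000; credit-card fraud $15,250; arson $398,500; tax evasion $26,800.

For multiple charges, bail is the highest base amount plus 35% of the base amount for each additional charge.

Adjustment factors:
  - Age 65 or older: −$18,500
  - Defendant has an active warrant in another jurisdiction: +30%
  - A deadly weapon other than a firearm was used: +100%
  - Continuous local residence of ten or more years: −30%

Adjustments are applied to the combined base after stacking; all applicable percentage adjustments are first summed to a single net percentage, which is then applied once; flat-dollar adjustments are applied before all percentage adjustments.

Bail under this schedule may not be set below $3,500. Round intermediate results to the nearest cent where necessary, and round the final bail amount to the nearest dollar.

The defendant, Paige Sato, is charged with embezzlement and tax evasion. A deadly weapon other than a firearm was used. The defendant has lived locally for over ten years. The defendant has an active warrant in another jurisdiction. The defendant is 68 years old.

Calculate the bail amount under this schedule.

$55,760

Base amounts from the schedule: embezzlement $37,000; tax evasion $26,800.
Stacking rule: highest base plus 35% of each additional charge. Highest is embezzlement at $37,000. Additional: $26,800 × 35% = $9,380. Combined base = $37,000 + $9,380 = $46,380.
Age 65 or older (−$18,500 flat): $46,380 − $18,500 = $27,880.
Net percentage adjustment: +30% +100% −30% = +100%. $27,880 × 2 = $55,760.
$55,760 is at or above the $3,500 minimum.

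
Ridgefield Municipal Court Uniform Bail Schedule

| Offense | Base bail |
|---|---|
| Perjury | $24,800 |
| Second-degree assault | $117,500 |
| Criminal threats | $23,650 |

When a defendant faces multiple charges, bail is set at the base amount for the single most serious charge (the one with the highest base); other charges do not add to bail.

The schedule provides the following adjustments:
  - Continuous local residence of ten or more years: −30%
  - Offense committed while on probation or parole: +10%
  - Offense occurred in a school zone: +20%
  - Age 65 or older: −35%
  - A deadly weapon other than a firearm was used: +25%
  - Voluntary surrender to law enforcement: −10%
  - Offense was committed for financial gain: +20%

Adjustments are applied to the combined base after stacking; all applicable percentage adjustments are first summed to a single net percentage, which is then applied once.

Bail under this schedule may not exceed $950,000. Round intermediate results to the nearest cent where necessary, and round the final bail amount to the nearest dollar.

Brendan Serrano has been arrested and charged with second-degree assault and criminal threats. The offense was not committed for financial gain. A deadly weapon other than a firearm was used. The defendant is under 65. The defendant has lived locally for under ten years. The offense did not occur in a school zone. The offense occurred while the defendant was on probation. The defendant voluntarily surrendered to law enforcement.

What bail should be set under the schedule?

Base amounts from the schedule: second-degree assault $117,500; criminal threats $23,650.
Stacking rule: use the highest base only. Highest is second-degree assault at $117,500. Combined base = $117,500.
Net percentage adjustment: +10% +25% −10% = +25%. $117,500 × 1.25 = $146,875.
$146,875 is within the $950,000 maximum.

$146,875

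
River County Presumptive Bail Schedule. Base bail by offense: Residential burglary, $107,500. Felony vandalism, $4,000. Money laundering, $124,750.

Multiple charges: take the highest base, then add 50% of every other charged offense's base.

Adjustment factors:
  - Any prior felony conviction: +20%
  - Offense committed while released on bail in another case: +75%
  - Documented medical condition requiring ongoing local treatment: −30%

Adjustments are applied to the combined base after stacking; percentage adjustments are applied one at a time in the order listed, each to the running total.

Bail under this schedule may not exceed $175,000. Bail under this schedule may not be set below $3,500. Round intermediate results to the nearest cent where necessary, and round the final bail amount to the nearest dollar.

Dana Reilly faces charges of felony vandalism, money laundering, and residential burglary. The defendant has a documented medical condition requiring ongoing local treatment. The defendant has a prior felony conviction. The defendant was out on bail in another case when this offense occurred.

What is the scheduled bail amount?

Base amounts from the schedule: felony vandalism $4,000; money laundering $124,750; residential burglary $107,500.
Stacking rule: highest base plus 50% of each additional charge. Highest is money laundering at $124,750. Additional: $4,000 × 50% = $2,000; $107,500 × 50% = $53,750. Combined base = $124,750 + $55,750 = $180,500.
Any prior felony conviction (+20%): $180,500 × 1.2 = $216,600.
Offense committed while released on bail in another case (+75%): $216,600 × 1.75 = $379,050.
Documented medical condition requiring ongoing local treatment (−30%): $379,050 × 0.7 = $265,335.
Result $265,335 exceeds the maximum of $175,000; bail is capped at $175,000.
$175,000 is at or above the $3,500 minimum.

$175,000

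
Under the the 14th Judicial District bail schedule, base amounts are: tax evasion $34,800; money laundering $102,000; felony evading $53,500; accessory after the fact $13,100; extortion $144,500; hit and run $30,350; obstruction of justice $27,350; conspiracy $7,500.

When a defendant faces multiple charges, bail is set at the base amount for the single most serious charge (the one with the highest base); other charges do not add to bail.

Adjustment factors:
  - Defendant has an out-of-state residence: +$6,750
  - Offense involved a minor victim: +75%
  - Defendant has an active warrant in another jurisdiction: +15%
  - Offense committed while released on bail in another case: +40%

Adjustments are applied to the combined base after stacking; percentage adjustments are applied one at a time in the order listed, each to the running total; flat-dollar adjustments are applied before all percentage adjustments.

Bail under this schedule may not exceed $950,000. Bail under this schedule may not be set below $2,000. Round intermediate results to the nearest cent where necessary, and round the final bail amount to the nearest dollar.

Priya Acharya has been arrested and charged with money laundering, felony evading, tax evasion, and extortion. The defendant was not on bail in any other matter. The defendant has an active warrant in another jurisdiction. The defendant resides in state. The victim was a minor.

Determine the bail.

Base amounts from the schedule: money laundering $102,000; felony evading $53,500; tax evasion $34,800; extortion $144,500.
Stacking rule: use the highest base only. Highest is extortion at $144,500. Combined base = $144,500.
Offense involved a minor victim (+75%): $144,500 × 1.75 = $252,875.
Defendant has an active warrant in another jurisdiction (+15%): $252,875 × 1.15 = $290,806.25.
$290,806.25 is within the $950,000 maximum.
$290,806.25 is at or above the $2,000 minimum.
Rounded to the nearest dollar: $290,806.

$290,806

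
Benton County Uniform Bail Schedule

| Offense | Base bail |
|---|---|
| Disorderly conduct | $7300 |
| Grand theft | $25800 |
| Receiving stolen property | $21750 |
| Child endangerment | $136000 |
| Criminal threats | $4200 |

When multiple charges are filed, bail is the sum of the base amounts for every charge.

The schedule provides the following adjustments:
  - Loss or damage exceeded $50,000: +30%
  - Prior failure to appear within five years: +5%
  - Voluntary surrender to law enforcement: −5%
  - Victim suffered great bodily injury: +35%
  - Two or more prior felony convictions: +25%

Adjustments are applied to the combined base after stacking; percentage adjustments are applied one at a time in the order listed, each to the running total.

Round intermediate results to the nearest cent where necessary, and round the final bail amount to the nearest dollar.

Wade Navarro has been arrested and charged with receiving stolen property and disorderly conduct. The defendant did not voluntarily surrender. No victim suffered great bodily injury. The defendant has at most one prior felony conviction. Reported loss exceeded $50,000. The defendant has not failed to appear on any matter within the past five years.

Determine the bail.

Base amounts from the schedule: receiving stolen property $21750; disorderly conduct $7300.
Stacking rule: sum of all bases. $21750 + $7300 = $29050.
Loss or damage exceeded $50,000 (+30%): $29050 × 1.3 = $37765.

$37765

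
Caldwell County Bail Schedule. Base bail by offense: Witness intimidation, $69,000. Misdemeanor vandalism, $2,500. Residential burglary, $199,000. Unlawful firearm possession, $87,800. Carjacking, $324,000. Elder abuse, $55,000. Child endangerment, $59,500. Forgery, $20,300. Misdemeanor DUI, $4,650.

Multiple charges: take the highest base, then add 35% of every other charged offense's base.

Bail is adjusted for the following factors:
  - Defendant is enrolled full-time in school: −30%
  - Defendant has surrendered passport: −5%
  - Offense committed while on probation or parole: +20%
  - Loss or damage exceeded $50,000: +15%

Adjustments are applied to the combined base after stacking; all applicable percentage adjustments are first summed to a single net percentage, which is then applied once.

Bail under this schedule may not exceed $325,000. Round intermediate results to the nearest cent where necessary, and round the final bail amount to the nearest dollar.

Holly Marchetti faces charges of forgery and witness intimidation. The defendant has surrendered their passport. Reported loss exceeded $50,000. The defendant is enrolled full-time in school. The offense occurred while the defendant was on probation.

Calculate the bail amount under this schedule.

Base amounts from the schedule: forgery $20,300; witness intimidation $69,000.
Stacking rule: highest base plus 35% of each additional charge. Highest is witness intimidation at $69,000. Additional: $20,300 × 35% = $7,105. Combined base = $69,000 + $7,105 = $76,105.
Net percentage adjustment: −30% −5% +20% +15% = +0%. $76,105 × 1 = $76,105.
$76,105 is within the $325,000 maximum.

$76,105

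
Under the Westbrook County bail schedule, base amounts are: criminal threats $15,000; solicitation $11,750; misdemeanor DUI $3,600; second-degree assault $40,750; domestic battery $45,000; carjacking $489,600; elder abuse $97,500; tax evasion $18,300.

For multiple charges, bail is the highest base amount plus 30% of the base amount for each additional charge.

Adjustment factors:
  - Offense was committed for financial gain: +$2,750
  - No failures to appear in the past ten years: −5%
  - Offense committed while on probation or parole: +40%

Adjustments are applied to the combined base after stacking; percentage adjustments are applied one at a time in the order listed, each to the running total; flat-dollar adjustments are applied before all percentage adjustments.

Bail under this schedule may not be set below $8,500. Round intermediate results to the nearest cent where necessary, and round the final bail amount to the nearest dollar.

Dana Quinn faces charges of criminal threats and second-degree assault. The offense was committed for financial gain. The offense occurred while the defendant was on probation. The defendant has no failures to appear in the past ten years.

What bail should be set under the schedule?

Base amounts from the schedule: criminal threats $15,000; second-degree assault $40,750.
Stacking rule: highest base plus 30% of each additional charge. Highest is second-degree assault at $40,750. Additional: $15,000 × 30% = $4,500. Combined base = $40,750 + $4,500 = $45,250.
Offense was committed for financial gain (+$2,750 flat): $45,250 + $2,750 = $48,000.
No failures to appear in the past ten years (−5%): $48,000 × 0.95 = $45,600.
Offense committed while on probation or parole (+40%): $45,600 × 1.4 = $63,840.
$63,840 is at or above the $8,500 minimum.

$63,840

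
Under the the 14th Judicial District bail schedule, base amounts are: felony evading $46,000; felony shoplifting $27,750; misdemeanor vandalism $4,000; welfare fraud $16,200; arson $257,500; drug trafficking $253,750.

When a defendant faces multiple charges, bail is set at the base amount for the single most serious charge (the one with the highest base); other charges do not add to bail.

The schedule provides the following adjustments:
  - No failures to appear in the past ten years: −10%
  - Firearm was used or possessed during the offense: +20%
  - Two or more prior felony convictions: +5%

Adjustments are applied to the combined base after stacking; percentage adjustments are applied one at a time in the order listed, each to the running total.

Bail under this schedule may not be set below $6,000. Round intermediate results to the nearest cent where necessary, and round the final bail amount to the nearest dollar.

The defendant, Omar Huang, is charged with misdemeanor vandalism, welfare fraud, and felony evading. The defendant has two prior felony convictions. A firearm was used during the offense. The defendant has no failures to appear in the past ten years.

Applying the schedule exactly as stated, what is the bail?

$52,164

Base amounts from the schedule: misdemeanor vandalism $4,000; welfare fraud $16,200; felony evading $46,000.
Stacking rule: use the highest base only. Highest is felony evading at $46,000. Combined base = $46,000.
No failures to appear in the past ten years (−10%): $46,000 × 0.9 = $41,400.
Firearm was used or possessed during the offense (+20%): $41,400 × 1.2 = $49,680.
Two or more prior felony convictions (+5%): $49,680 × 1.05 = $52,164.
$52,164 is at or above the $6,000 minimum.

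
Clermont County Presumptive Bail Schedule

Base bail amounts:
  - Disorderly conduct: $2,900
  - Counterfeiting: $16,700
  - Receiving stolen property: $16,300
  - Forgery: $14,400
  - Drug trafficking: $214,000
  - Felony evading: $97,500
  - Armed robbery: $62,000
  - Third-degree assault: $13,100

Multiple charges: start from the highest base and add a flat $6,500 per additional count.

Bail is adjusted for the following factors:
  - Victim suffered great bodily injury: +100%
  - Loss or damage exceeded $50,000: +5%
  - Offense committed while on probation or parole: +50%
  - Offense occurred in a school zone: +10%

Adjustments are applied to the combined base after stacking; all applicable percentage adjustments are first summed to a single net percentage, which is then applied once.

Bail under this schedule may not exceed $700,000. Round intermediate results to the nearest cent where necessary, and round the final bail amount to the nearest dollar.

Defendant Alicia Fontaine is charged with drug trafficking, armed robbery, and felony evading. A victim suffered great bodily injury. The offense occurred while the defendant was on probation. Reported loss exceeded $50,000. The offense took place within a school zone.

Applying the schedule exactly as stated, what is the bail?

Base amounts from the schedule: drug trafficking $214,000; armed robbery $62,000; felony evading $97,500.
Stacking rule: highest base plus $6,500 per additional charge. Highest is drug trafficking at $214,000; 2 additional charges → +$13,000. Combined base = $227,000.
Net percentage adjustment: +100% +5% +50% +10% = +165%. $227,000 × 2.65 = $601,550.
$601,550 is within the $700,000 maximum.

$601,550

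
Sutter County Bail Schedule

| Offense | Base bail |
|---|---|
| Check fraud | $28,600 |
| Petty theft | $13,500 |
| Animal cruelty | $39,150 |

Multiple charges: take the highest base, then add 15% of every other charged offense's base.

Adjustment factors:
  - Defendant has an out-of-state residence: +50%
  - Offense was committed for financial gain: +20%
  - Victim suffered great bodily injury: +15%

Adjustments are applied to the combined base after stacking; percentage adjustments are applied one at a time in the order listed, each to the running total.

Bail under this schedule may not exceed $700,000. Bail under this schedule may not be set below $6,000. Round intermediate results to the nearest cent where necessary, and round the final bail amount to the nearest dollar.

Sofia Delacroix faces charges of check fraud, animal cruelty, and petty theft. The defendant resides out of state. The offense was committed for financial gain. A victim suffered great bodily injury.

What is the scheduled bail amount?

$94,113

Base amounts from the schedule: check fraud $28,600; animal cruelty $39,150; petty theft $13,500.
Stacking rule: highest base plus 15% of each additional charge. Highest is animal cruelty at $39,150. Additional: $28,600 × 15% = $4,290; $13,500 × 15% = $2,025. Combined base = $39,150 + $6,315 = $45,465.
Defendant has an out-of-state residence (+50%): $45,465 × 1.5 = $68,197.50.
Offense was committed for financial gain (+20%): $68,197.50 × 1.2 = $81,837.
Victim suffered great bodily injury (+15%): $81,837 × 1.15 = $94,112.55.
$94,112.55 is within the $700,000 maximum.
$94,112.55 is at or above the $6,000 minimum.
Rounded to the nearest dollar: $94,113.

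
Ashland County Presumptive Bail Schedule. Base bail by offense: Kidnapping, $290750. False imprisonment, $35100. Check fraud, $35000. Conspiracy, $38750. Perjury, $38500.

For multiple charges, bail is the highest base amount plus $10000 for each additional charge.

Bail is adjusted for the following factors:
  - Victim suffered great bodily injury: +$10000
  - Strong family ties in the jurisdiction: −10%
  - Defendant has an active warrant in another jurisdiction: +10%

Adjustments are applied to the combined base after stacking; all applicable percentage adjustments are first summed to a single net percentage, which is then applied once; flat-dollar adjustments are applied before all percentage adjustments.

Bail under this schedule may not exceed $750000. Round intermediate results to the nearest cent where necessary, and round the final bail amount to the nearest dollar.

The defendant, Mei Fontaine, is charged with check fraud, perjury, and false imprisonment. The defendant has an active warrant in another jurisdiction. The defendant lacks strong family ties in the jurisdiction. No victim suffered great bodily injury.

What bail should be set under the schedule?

$64350

Base amounts from the schedule: check fraud $35000; perjury $38500; false imprisonment $35100.
Stacking rule: highest base plus $10000 per additional charge. Highest is perjury at $38500; 2 additional charges → +$20000. Combined base = $58500.
Defendant has an active warrant in another jurisdiction (+10%): $58500 × 1.1 = $64350.
$64350 is within the $750000 maximum.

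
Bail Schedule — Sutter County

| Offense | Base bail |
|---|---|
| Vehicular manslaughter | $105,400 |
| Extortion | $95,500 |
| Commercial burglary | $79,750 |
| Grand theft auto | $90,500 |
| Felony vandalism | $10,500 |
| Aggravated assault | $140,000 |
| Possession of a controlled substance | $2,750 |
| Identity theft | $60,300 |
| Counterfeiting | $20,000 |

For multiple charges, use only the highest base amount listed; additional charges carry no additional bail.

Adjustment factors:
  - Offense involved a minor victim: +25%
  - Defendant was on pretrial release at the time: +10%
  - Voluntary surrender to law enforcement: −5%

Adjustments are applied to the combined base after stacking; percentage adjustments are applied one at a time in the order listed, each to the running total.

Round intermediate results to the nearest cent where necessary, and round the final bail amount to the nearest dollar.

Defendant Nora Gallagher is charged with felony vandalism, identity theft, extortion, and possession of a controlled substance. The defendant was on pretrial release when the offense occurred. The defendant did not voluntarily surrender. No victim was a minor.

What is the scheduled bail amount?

Base amounts from the schedule: felony vandalism $10,500; identity theft $60,300; extortion $95,500; possession of a controlled substance $2,750.
Stacking rule: use the highest base only. Highest is extortion at $95,500. Combined base = $95,500.
Defendant was on pretrial release at the time (+10%): $95,500 × 1.1 = $105,050.

$105,050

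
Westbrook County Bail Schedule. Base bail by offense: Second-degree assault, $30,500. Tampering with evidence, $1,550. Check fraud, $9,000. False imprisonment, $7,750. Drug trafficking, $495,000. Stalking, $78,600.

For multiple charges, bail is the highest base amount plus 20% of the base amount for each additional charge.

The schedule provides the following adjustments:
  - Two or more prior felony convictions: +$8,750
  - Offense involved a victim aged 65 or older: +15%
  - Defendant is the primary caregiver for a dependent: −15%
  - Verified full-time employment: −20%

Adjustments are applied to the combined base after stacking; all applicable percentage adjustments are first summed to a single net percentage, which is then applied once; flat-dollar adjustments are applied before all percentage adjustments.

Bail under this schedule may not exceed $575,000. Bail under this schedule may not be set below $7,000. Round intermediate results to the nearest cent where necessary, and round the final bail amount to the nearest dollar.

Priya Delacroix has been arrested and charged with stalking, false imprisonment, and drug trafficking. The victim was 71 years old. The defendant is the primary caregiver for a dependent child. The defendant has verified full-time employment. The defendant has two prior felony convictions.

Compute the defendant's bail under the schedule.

$416,816

Base amounts from the schedule: stalking $78,600; false imprisonment $7,750; drug trafficking $495,000.
Stacking rule: highest base plus 20% of each additional charge. Highest is drug trafficking at $495,000. Additional: $78,600 × 20% = $15,720; $7,750 × 20% = $1,550. Combined base = $495,000 + $17,270 = $512,270.
Two or more prior felony convictions (+$8,750 flat): $512,270 + $8,750 = $521,020.
Net percentage adjustment: +15% −15% −20% = −20%. $521,020 × 0.8 = $416,816.
$416,816 is within the $575,000 maximum.
$416,816 is at or above the $7,000 minimum.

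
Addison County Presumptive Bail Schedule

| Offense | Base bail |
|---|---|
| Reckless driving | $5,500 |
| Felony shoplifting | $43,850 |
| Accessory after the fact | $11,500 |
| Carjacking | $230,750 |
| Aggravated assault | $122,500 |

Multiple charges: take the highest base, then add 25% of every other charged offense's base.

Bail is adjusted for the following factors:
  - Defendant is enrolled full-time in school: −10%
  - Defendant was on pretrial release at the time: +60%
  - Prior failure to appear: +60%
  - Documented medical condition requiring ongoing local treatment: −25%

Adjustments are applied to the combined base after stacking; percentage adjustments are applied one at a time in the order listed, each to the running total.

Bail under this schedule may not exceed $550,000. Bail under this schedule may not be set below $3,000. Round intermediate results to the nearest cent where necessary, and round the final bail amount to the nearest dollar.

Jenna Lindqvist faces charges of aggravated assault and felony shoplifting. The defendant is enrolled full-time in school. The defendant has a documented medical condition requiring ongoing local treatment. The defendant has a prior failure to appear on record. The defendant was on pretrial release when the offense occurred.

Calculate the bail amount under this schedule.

$230,623

Base amounts from the schedule: aggravated assault $122,500; felony shoplifting $43,850.
Stacking rule: highest base plus 25% of each additional charge. Highest is aggravated assault at $122,500. Additional: $43,850 × 25% = $10,962.50. Combined base = $122,500 + $10,962.50 = $133,462.50.
Defendant is enrolled full-time in school (−10%): $133,462.50 × 0.9 = $120,116.25.
Defendant was on pretrial release at the time (+60%): $120,116.25 × 1.6 = $192,186.
Prior failure to appear (+60%): $192,186 × 1.6 = $307,497.60.
Documented medical condition requiring ongoing local treatment (−25%): $307,497.60 × 0.75 = $230,623.20.
$230,623.20 is within the $550,000 maximum.
$230,623.20 is at or above the $3,000 minimum.
Rounded to the nearest dollar: $230,623.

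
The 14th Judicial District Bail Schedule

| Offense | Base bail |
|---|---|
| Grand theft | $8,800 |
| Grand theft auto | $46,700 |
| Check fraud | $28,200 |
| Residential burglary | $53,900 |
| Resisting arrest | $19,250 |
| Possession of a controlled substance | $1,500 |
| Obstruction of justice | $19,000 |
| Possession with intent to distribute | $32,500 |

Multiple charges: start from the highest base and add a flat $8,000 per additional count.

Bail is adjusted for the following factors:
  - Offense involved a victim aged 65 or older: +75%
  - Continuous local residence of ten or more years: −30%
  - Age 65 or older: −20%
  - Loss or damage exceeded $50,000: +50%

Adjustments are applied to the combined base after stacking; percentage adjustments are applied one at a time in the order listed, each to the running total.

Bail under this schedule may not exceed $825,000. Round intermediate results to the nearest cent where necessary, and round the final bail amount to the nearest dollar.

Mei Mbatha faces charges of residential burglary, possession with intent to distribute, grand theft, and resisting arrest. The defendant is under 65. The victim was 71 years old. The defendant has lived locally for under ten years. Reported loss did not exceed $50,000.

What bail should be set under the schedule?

$136,325

Base amounts from the schedule: residential burglary $53,900; possession with intent to distribute $32,500; grand theft $8,800; resisting arrest $19,250.
Stacking rule: highest base plus $8,000 per additional charge. Highest is residential burglary at $53,900; 3 additional charges → +$24,000. Combined base = $77,900.
Offense involved a victim aged 65 or older (+75%): $77,900 × 1.75 = $136,325.
$136,325 is within the $825,000 maximum.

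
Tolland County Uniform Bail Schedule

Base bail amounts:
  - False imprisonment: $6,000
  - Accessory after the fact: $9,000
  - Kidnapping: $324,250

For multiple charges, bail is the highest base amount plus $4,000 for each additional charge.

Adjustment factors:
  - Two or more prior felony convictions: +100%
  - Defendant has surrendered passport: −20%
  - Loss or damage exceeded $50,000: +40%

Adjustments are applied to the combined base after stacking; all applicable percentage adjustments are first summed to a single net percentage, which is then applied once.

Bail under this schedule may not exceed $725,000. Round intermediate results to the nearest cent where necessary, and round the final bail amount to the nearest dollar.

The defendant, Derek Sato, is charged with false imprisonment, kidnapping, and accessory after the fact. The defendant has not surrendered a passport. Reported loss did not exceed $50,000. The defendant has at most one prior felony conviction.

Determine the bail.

Base amounts from the schedule: false imprisonment $6,000; kidnapping $324,250; accessory after the fact $9,000.
Stacking rule: highest base plus $4,000 per additional charge. Highest is kidnapping at $324,250; 2 additional charges → +$8,000. Combined base = $332,250.
No adjustment factors apply to this defendant.
$332,250 is within the $725,000 maximum.

$332,250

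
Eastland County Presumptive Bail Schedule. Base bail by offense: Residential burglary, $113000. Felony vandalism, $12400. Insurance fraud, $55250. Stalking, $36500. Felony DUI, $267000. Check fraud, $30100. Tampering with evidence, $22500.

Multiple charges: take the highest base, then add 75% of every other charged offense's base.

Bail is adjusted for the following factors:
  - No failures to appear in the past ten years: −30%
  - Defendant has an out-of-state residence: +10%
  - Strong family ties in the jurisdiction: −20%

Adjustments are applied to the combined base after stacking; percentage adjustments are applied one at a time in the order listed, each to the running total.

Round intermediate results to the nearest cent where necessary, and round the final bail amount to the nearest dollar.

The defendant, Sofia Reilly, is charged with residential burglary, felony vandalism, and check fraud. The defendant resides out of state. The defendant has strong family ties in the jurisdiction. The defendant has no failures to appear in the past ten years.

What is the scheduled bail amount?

$89243

Base amounts from the schedule: residential burglary $113000; felony vandalism $12400; check fraud $30100.
Stacking rule: highest base plus 75% of each additional charge. Highest is residential burglary at $113000. Additional: $12400 × 75% = $9300; $30100 × 75% = $22575. Combined base = $113000 + $31875 = $144875.
No failures to appear in the past ten years (−30%): $144875 × 0.7 = $101412.50.
Defendant has an out-of-state residence (+10%): $101412.50 × 1.1 = $111553.75.
Strong family ties in the jurisdiction (−20%): $111553.75 × 0.8 = $89243.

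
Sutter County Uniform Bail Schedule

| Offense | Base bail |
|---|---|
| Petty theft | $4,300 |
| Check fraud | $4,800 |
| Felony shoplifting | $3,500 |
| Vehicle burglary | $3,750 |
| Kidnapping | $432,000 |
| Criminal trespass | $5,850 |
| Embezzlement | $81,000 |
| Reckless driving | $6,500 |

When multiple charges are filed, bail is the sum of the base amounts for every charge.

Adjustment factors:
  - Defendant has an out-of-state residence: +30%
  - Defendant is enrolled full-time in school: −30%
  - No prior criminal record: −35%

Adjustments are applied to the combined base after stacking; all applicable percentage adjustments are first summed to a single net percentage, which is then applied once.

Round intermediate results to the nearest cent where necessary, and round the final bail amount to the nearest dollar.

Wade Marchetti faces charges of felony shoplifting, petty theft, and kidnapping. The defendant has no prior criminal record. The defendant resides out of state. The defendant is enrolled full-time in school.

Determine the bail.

Base amounts from the schedule: felony shoplifting $3,500; petty theft $4,300; kidnapping $432,000.
Stacking rule: sum of all bases. $3,500 + $4,300 + $432,000 = $439,800.
Net percentage adjustment: +30% −30% −35% = −35%. $439,800 × 0.65 = $285,870.

$285,870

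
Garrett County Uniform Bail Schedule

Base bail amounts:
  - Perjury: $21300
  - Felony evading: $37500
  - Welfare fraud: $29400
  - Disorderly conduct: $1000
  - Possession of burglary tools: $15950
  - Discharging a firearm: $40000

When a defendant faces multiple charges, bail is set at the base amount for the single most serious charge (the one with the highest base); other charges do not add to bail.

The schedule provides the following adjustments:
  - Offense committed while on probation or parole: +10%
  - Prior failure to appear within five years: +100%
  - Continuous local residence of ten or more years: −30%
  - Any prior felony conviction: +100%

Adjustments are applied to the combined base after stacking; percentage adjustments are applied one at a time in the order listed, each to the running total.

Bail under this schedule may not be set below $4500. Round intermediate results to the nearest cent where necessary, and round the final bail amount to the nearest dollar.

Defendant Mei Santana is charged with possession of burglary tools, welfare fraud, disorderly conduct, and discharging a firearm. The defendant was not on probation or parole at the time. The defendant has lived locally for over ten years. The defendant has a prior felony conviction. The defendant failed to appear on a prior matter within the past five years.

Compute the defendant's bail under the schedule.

Base amounts from the schedule: possession of burglary tools $15950; welfare fraud $29400; disorderly conduct $1000; discharging a firearm $40000.
Stacking rule: use the highest base only. Highest is discharging a firearm at $40000. Combined base = $40000.
Prior failure to appear within five years (+100%): $40000 × 2 = $80000.
Continuous local residence of ten or more years (−30%): $80000 × 0.7 = $56000.
Any prior felony conviction (+100%): $56000 × 2 = $112000.
$112000 is at or above the $4500 minimum.

$112000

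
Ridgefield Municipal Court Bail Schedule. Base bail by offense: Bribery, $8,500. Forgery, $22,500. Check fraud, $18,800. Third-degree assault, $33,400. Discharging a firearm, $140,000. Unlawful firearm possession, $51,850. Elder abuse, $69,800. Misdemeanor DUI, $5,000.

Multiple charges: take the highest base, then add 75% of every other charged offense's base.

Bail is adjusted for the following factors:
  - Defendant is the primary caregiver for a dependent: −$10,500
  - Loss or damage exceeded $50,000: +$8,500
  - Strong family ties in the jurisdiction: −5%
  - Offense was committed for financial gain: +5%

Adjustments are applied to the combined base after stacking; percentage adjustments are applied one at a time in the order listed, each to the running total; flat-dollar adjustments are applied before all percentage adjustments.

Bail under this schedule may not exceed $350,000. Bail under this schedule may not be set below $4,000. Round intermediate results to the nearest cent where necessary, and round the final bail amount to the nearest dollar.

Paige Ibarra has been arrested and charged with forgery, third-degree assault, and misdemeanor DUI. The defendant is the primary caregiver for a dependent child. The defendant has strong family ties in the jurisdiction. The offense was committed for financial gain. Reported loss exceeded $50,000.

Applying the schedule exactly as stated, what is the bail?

$51,895

Base amounts from the schedule: forgery $22,500; third-degree assault $33,400; misdemeanor DUI $5,000.
Stacking rule: highest base plus 75% of each additional charge. Highest is third-degree assault at $33,400. Additional: $22,500 × 75% = $16,875; $5,000 × 75% = $3,750. Combined base = $33,400 + $20,625 = $54,025.
Defendant is the primary caregiver for a dependent (−$10,500 flat): $54,025 − $10,500 = $43,525.
Loss or damage exceeded $50,000 (+$8,500 flat): $43,525 + $8,500 = $52,025.
Strong family ties in the jurisdiction (−5%): $52,025 × 0.95 = $49,423.75.
Offense was committed for financial gain (+5%): $49,423.75 × 1.05 = $51,894.94.
$51,894.94 is within the $350,000 maximum.
$51,894.94 is at or above the $4,000 minimum.
Rounded to the nearest dollar: $51,895.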